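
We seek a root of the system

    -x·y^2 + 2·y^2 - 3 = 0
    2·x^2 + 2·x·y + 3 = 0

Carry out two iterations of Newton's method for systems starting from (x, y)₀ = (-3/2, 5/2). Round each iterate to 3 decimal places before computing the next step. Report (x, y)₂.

At (-3/2, 5/2): F = (18.875, 0.000).
Jacobian J = [[-y^2, -2·x·y + 4·y], [4·x + 2·y, 2·x]].
At the point, J = [[-6.250, 17.500], [-1.000, -3.000]] (det J = 36.250).
Solving J·Δ = −F gives Δ = (1.562, -0.521).
Then the next iterate is (x, y)₁ = (0.062, 1.979).
Round to (0.062, 1.979) and repeat: F = (4.59006, 3.25308), J = [[-3.91644, 7.67060], [4.206, 0.124]].
Δ = (-0.745, -0.979), so (x, y)₂ = (-0.683, 1.000).

(-0.683, 1.000)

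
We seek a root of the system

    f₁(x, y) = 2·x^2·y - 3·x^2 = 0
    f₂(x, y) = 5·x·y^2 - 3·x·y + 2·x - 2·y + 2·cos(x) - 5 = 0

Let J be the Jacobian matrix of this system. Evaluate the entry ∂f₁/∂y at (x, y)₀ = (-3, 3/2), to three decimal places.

∂f₁/∂y = 2·x^2.
At (-3, 3/2) this is 18.000.

18.000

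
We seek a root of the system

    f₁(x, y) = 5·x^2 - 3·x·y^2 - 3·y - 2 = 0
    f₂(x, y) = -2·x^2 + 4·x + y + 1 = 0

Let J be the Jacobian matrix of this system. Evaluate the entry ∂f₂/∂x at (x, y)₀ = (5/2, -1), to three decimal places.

-6.000

∂f₂/∂x = -4·x + 4.
At (5/2, -1) this is -6.000.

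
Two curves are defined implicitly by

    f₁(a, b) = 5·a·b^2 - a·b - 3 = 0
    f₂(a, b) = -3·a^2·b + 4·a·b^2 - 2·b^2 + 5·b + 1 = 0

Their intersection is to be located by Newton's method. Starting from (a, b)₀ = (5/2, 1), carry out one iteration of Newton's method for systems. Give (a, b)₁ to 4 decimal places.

At (5/2, 1): F = (7.0000, -4.7500).
Jacobian J = [[5·b^2 - b, 10·a·b - a], [-6·a·b + 4·b^2, -3·a^2 + 8·a·b - 4·b + 5]].
At the point, J = [[4.0000, 22.5000], [-11.0000, 2.2500]] (det J = 256.5000).
Solving J·Δ = −F gives Δ = (-0.4781, -0.2261).
Then the next iterate is (a, b)₁ = (2.0219, 0.7739).

(2.0219, 0.7739)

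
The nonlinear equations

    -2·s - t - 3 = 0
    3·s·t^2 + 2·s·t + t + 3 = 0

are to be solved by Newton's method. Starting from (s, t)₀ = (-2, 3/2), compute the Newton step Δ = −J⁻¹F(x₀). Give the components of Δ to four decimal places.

At (-2, 3/2): F = (-0.5000, -15.0000).
Jacobian J = [[-2, -1], [3·t^2 + 2·t, 6·s·t + 2·s + 1]].
At the point, J = [[-2.0000, -1.0000], [9.7500, -21.0000]] (det J = 51.7500).
Solving J·Δ = −F gives Δ = (0.0870, -0.6739).

(0.0870, -0.6739)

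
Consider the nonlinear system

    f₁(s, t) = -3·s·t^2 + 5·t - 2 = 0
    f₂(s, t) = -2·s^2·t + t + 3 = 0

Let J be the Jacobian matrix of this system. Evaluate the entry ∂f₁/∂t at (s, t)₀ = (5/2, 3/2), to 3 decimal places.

-17.500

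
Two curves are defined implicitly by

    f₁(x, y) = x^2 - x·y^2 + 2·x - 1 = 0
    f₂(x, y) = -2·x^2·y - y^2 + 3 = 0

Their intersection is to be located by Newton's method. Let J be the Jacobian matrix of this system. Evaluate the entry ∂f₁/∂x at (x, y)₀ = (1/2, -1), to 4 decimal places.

∂f₁/∂x = 2·x - y^2 + 2.
At (1/2, -1) this is 2.0000.

2.0000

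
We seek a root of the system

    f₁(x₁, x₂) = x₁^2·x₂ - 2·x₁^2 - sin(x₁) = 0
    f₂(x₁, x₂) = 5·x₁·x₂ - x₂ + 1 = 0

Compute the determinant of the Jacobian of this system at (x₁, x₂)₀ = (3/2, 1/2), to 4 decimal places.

-35.3348

J = [[2·x₁·x₂ - 4·x₁ - cos(x₁), x₁^2], [5·x₂, 5·x₁ - 1]].
At the point, J = [[-4.570737, 2.2500], [2.5000, 6.5000]].
det J = -35.3348.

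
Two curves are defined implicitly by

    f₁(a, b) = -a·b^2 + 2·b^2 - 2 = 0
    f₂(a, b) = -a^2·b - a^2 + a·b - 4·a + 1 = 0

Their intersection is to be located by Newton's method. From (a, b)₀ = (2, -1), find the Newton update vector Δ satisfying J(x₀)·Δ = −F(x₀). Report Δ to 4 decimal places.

At (2, -1): F = (-2.0000, -9.0000).
Jacobian J = [[-b^2, -2·a·b + 4·b], [-2·a·b - 2·a + b - 4, -a^2 + a]].
At the point, J = [[-1.0000, 0.0000], [-5.0000, -2.0000]] (det J = 2.0000).
Solving J·Δ = −F gives Δ = (-2.0000, 0.5000).

(-2.0000, 0.5000)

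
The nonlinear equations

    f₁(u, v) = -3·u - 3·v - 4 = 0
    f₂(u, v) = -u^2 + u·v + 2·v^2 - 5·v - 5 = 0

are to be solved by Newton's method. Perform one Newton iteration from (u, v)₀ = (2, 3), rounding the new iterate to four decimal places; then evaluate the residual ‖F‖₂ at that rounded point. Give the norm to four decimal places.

28.0778

At (2, 3): F = (-19.0000, 0.0000).
Jacobian J = [[-3, -3], [-2·u + v, u + 4·v - 5]].
At the point, J = [[-3.0000, -3.0000], [-1.0000, 9.0000]] (det J = -30.0000).
Solving J·Δ = −F gives Δ = (-5.7000, -0.6333).
Then the next iterate is (u, v)₁ = (-3.7000, 2.3667).
Re-evaluating at (-3.7000, 2.3667): F = (-0.0001, -28.077752), so ‖F‖₂ = 28.0778.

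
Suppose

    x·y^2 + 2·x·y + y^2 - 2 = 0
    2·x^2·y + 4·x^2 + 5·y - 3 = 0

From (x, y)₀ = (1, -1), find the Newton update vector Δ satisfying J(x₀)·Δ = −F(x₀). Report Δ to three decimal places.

At (1, -1): F = (-2.000, -6.000).
Jacobian J = [[y^2 + 2·y, 2·x·y + 2·x + 2·y], [4·x·y + 8·x, 2·x^2 + 5]].
At the point, J = [[-1.000, -2.000], [4.000, 7.000]] (det J = 1.000).
Solving J·Δ = −F gives Δ = (26.000, -14.000).

(26.000, -14.000)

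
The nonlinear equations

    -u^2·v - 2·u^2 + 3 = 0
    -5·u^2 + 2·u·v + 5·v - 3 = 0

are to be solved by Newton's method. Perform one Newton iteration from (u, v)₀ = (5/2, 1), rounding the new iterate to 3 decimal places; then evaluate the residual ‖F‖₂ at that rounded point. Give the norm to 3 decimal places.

At (5/2, 1): F = (-15.750, -24.250).
Jacobian J = [[-2·u·v - 4·u, -u^2], [-10·u + 2·v, 2·u + 5]].
At the point, J = [[-15.000, -6.250], [-23.000, 10.000]] (det J = -293.750).
Solving J·Δ = −F gives Δ = (-1.052, 0.005).
Then the next iterate is (u, v)₁ = (1.448, 1.005).
Re-evaluating at (1.448, 1.005): F = (-3.30060, -5.54804), so ‖F‖₂ = 6.456.

6.456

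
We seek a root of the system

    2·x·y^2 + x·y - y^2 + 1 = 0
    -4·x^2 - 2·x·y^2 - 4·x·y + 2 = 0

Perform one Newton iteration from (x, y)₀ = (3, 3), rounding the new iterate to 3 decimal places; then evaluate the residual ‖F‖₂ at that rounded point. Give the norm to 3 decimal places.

31.100

At (3, 3): F = (55.000, -124.000).
Jacobian J = [[2·y^2 + y, 4·x·y + x - 2·y], [-8·x - 2·y^2 - 4·y, -4·x·y - 4·x]].
At the point, J = [[21.000, 33.000], [-54.000, -48.000]] (det J = 774.000).
Solving J·Δ = −F gives Δ = (-1.876, -0.473).
Then the next iterate is (x, y)₁ = (1.124, 2.527).
Re-evaluating at (1.124, 2.527): F = (11.80974, -28.77001), so ‖F‖₂ = 31.100.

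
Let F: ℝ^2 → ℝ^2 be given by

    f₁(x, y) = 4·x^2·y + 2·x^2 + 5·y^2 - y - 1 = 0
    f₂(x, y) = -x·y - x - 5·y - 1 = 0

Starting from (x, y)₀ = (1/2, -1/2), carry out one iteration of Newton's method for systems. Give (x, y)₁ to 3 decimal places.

(1.350, -0.350)

At (1/2, -1/2): F = (0.750, 1.250).
Jacobian J = [[8·x·y + 4·x, 4·x^2 + 10·y - 1], [-y - 1, -x - 5]].
At the point, J = [[0.000, -5.000], [-0.500, -5.500]] (det J = -2.500).
Solving J·Δ = −F gives Δ = (0.850, 0.150).
Then the next iterate is (x, y)₁ = (1.350, -0.350).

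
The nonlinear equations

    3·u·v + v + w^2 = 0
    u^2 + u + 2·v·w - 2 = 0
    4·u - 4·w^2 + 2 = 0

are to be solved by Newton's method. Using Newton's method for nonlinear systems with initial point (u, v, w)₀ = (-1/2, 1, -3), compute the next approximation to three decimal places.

(-0.484, 0.124, -1.503)

At (-1/2, 1, -3): F = (8.500, -8.250, -36.000).
Jacobian J = [[3·v, 3·u + 1, 2·w], [2·u + 1, 2·w, 2·v], [4, 0, -8·w]].
At the point, J = [[3.000, -0.500, -6.000], [0.000, -6.000, 2.000], [4.000, 0.000, 24.000]] (det J = -580.000).
Solving J·Δ = −F gives Δ = (0.016, -0.876, 1.497).
Then the next iterate is (u, v, w)₁ = (-0.484, 0.124, -1.503).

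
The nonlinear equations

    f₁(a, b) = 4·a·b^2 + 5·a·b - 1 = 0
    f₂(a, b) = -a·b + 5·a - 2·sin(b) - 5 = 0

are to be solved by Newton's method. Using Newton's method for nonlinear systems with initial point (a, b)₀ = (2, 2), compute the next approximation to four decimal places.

(1.8390, 0.8854)

At (2, 2): F = (51.0000, -0.818595).
Jacobian J = [[4·b^2 + 5·b, 8·a·b + 5·a], [-b + 5, -a - 2·cos(b)]].
At the point, J = [[26.0000, 42.0000], [3.0000, -1.167706]] (det J = -156.360364).
Solving J·Δ = −F gives Δ = (-0.1610, -1.1146).
Then the next iterate is (a, b)₁ = (1.8390, 0.8854).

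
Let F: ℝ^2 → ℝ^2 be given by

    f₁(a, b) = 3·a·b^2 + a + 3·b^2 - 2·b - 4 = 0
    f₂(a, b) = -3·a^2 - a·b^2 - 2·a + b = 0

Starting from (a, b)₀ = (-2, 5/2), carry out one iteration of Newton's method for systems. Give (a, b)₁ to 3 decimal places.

At (-2, 5/2): F = (-29.750, 7.000).
Jacobian J = [[3·b^2 + 1, 6·a·b + 6·b - 2], [-6·a - b^2 - 2, -2·a·b + 1]].
At the point, J = [[19.750, -17.000], [3.750, 11.000]] (det J = 281.000).
Solving J·Δ = −F gives Δ = (0.741, -0.889).
Then the next iterate is (a, b)₁ = (-1.259, 1.611).

(-1.259, 1.611)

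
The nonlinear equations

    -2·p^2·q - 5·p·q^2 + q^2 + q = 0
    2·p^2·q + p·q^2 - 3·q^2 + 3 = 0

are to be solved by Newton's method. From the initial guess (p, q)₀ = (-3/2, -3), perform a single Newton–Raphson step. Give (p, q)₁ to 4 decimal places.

At (-3/2, -3): F = (87.0000, -51.0000).
Jacobian J = [[-4·p·q - 5·q^2, -2·p^2 - 10·p·q + 2·q + 1], [4·p·q + q^2, 2·p^2 + 2·p·q - 6·q]].
At the point, J = [[-63.0000, -54.5000], [27.0000, 31.5000]] (det J = -513.0000).
Solving J·Δ = −F gives Δ = (-0.0760, 1.6842).
Then the next iterate is (p, q)₁ = (-1.5760, -1.3158).

(-1.5760, -1.3158)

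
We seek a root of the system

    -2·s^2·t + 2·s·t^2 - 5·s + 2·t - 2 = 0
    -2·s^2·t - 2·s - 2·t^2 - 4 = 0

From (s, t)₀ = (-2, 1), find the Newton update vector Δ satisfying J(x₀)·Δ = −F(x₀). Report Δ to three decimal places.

At (-2, 1): F = (-2.000, -10.000).
Jacobian J = [[-4·s·t + 2·t^2 - 5, -2·s^2 + 4·s·t + 2], [-4·s·t - 2, -2·s^2 - 4·t]].
At the point, J = [[5.000, -14.000], [6.000, -12.000]] (det J = 24.000).
Solving J·Δ = −F gives Δ = (4.833, 1.583).

(4.833, 1.583)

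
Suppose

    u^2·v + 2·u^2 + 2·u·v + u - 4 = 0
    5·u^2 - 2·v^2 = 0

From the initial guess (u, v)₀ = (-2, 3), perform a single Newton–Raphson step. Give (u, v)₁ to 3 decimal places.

At (-2, 3): F = (2.000, 2.000).
Jacobian J = [[2·u·v + 4·u + 2·v + 1, u^2 + 2·u], [10·u, -4·v]].
At the point, J = [[-13.000, 0.000], [-20.000, -12.000]] (det J = 156.000).
Solving J·Δ = −F gives Δ = (0.154, -0.090).
Then the next iterate is (u, v)₁ = (-1.846, 2.910).

(-1.846, 2.910)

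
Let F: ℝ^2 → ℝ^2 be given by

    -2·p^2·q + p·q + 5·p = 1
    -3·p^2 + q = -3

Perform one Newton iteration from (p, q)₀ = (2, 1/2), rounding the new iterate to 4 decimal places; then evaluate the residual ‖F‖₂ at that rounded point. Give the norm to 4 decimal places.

2.9300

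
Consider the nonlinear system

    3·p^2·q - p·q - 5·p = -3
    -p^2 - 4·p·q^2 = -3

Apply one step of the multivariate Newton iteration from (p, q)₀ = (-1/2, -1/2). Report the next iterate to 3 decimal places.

(1.802, 1.125)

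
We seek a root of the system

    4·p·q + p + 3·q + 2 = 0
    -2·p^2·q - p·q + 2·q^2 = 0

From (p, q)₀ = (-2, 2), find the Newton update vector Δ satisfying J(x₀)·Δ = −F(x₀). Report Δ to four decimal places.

At (-2, 2): F = (-10.0000, -4.0000).
Jacobian J = [[4·q + 1, 4·p + 3], [-4·p·q - q, -2·p^2 - p + 4·q]].
At the point, J = [[9.0000, -5.0000], [14.0000, 2.0000]] (det J = 88.0000).
Solving J·Δ = −F gives Δ = (0.4545, -1.1818).

(0.4545, -1.1818)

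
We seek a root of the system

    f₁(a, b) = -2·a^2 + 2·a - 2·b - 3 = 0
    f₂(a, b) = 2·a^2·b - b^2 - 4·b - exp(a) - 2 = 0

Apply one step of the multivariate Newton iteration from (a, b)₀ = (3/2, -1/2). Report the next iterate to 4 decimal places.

(0.5835, -0.4170)

At (3/2, -1/2): F = (-3.5000, -6.981689).
Jacobian J = [[-4·a + 2, -2], [4·a·b - exp(a), 2·a^2 - 2·b - 4]].
At the point, J = [[-4.0000, -2.0000], [-7.481689, 1.5000]] (det J = -20.963378).
Solving J·Δ = −F gives Δ = (-0.9165, 0.0830).
Then the next iterate is (a, b)₁ = (0.5835, -0.4170).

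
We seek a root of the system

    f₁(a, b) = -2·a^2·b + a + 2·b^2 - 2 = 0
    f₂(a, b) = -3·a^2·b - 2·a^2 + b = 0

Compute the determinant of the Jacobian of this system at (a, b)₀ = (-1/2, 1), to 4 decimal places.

-16.7500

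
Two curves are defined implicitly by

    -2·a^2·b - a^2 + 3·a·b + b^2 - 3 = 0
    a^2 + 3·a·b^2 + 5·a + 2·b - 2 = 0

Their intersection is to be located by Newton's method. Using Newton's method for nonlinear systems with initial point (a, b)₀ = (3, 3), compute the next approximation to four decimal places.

(2.2197, 1.5830)

At (3, 3): F = (-30.0000, 109.0000).
Jacobian J = [[-4·a·b - 2·a + 3·b, -2·a^2 + 3·a + 2·b], [2·a + 3·b^2 + 5, 6·a·b + 2]].
At the point, J = [[-33.0000, -3.0000], [38.0000, 56.0000]] (det J = -1734.0000).
Solving J·Δ = −F gives Δ = (-0.7803, -1.4170).
Then the next iterate is (a, b)₁ = (2.2197, 1.5830).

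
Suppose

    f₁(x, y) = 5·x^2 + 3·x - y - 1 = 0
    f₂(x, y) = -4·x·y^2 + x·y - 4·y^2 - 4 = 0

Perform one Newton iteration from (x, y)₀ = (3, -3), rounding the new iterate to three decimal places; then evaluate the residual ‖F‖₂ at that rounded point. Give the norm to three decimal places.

48.815

At (3, -3): F = (56.000, -157.000).
Jacobian J = [[10·x + 3, -1], [-4·y^2 + y, -8·x·y + x - 8·y]].
At the point, J = [[33.000, -1.000], [-39.000, 99.000]] (det J = 3228.000).
Solving J·Δ = −F gives Δ = (-1.669, 0.928).
Then the next iterate is (x, y)₁ = (1.331, -2.072).
Re-evaluating at (1.331, -2.072): F = (13.92281, -46.78748), so ‖F‖₂ = 48.815.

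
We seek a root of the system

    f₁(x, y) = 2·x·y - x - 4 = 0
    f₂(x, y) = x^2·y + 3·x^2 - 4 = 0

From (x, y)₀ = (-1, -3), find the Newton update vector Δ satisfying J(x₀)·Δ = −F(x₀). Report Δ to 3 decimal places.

(-0.714, 4.000)

At (-1, -3): F = (3.000, -4.000).
Jacobian J = [[2·y - 1, 2·x], [2·x·y + 6·x, x^2]].
At the point, J = [[-7.000, -2.000], [0.000, 1.000]] (det J = -7.000).
Solving J·Δ = −F gives Δ = (-0.714, 4.000).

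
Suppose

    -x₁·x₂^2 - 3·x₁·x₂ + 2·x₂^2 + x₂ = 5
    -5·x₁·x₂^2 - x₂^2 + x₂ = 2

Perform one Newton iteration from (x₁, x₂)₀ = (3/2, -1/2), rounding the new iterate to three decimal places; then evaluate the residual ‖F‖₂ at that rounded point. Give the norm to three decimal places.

49.415

At (3/2, -1/2): F = (-3.125, -4.625).
Jacobian J = [[-x₂^2 - 3·x₂, -2·x₁·x₂ - 3·x₁ + 4·x₂ + 1], [-5·x₂^2, -10·x₁·x₂ - 2·x₂ + 1]].
At the point, J = [[1.250, -4.000], [-1.250, 9.500]] (det J = 6.875).
Solving J·Δ = −F gives Δ = (7.009, 1.409).
Then the next iterate is (x₁, x₂)₁ = (8.509, 0.909).
Re-evaluating at (8.509, 0.909): F = (-32.67331, -37.07141), so ‖F‖₂ = 49.415.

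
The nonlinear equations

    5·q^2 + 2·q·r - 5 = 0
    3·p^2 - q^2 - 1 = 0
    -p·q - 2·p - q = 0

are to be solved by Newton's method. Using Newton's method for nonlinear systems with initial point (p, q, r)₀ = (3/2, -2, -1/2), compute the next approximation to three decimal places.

At (3/2, -2, -1/2): F = (17.000, 1.750, 2.000).
Jacobian J = [[0, 10·q + 2·r, 2·q], [6·p, -2·q, 0], [-q - 2, -p - 1, 0]].
At the point, J = [[0.000, -21.000, -4.000], [9.000, 4.000, 0.000], [0.000, -2.500, 0.000]] (det J = 90.000).
Solving J·Δ = −F gives Δ = (-0.550, 0.800, 0.050).
Then the next iterate is (p, q, r)₁ = (0.950, -1.200, -0.450).

(0.950, -1.200, -0.450)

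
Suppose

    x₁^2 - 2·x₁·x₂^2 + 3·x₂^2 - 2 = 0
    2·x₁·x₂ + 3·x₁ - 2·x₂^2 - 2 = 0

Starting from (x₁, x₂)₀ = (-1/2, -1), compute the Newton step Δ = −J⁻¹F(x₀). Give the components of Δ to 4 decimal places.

At (-1/2, -1): F = (2.2500, -4.5000).
Jacobian J = [[2·x₁ - 2·x₂^2, -4·x₁·x₂ + 6·x₂], [2·x₂ + 3, 2·x₁ - 4·x₂]].
At the point, J = [[-3.0000, -8.0000], [1.0000, 3.0000]] (det J = -1.0000).
Solving J·Δ = −F gives Δ = (-29.2500, 11.2500).

(-29.2500, 11.2500)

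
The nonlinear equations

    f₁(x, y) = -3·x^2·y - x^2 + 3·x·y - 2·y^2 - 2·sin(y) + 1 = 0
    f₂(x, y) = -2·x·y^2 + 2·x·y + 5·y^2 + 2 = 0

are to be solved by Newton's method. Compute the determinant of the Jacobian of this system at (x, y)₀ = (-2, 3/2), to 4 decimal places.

573.2878

J = [[-6·x·y - 2·x + 3·y, -3·x^2 + 3·x - 4·y - 2·cos(y)], [-2·y^2 + 2·y, -4·x·y + 2·x + 10·y]].
At the point, J = [[26.5000, -24.141474], [-1.5000, 23.0000]].
det J = 573.2878.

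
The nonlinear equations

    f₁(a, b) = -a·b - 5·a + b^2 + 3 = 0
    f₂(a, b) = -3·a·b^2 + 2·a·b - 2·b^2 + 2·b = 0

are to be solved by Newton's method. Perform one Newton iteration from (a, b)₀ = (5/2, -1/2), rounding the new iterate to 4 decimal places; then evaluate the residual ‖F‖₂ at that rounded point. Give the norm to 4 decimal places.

At (5/2, -1/2): F = (-8.0000, -5.8750).
Jacobian J = [[-b - 5, -a + 2·b], [-3·b^2 + 2·b, -6·a·b + 2·a - 4·b + 2]].
At the point, J = [[-4.5000, -3.5000], [-1.7500, 16.5000]] (det J = -80.3750).
Solving J·Δ = −F gives Δ = (-1.8981, 0.1547).
Then the next iterate is (a, b)₁ = (0.6019, -0.3453).
Re-evaluating at (0.6019, -0.3453): F = (0.317568, -1.560034), so ‖F‖₂ = 1.5920.

1.5920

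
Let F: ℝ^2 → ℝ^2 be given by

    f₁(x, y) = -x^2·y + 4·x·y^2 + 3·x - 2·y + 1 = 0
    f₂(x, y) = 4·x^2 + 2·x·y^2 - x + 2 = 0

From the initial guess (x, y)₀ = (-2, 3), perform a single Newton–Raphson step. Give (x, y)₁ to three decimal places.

(-0.790, 2.384)

At (-2, 3): F = (-95.000, -16.000).
Jacobian J = [[-2·x·y + 4·y^2 + 3, -x^2 + 8·x·y - 2], [8·x + 2·y^2 - 1, 4·x·y]].
At the point, J = [[51.000, -54.000], [1.000, -24.000]] (det J = -1170.000).
Solving J·Δ = −F gives Δ = (1.210, -0.616).
Then the next iterate is (x, y)₁ = (-0.790, 2.384).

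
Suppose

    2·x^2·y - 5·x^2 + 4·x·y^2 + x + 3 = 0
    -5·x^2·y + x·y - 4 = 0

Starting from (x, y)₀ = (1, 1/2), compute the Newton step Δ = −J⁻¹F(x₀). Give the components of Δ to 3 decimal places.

(-0.627, -0.794)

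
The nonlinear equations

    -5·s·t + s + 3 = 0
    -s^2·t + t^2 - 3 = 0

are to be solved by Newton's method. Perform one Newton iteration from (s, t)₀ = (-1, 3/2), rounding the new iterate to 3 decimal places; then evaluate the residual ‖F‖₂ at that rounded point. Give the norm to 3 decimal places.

At (-1, 3/2): F = (9.500, -2.250).
Jacobian J = [[-5·t + 1, -5·s], [-2·s·t, -s^2 + 2·t]].
At the point, J = [[-6.500, 5.000], [3.000, 2.000]] (det J = -28.000).
Solving J·Δ = −F gives Δ = (1.080, -0.496).
Then the next iterate is (s, t)₁ = (0.080, 1.004).
Re-evaluating at (0.080, 1.004): F = (2.67840, -1.99841), so ‖F‖₂ = 3.342.

3.342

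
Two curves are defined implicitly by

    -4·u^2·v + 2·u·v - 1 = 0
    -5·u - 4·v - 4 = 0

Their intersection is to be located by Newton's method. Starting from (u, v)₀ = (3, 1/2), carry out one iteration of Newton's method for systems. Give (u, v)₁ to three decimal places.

(-2.340, 1.925)

At (3, 1/2): F = (-16.000, -21.000).
Jacobian J = [[-8·u·v + 2·v, -4·u^2 + 2·u], [-5, -4]].
At the point, J = [[-11.000, -30.000], [-5.000, -4.000]] (det J = -106.000).
Solving J·Δ = −F gives Δ = (-5.340, 1.425).
Then the next iterate is (u, v)₁ = (-2.340, 1.925).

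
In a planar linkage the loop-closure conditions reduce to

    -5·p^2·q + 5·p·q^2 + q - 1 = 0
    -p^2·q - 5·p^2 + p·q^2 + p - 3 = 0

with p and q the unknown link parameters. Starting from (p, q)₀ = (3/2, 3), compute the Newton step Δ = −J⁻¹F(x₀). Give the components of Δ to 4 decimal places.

At (3/2, 3): F = (35.7500, -6.0000).
Jacobian J = [[-10·p·q + 5·q^2, -5·p^2 + 10·p·q + 1], [-2·p·q - 10·p + q^2 + 1, -p^2 + 2·p·q]].
At the point, J = [[0.0000, 34.7500], [-14.0000, 6.7500]] (det J = 486.5000).
Solving J·Δ = −F gives Δ = (-0.9246, -1.0288).

(-0.9246, -1.0288)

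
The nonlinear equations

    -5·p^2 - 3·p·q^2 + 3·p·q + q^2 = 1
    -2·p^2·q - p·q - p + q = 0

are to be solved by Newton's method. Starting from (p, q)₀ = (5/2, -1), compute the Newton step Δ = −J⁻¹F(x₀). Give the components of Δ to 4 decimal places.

At (5/2, -1): F = (-46.2500, 11.5000).
Jacobian J = [[-10·p - 3·q^2 + 3·q, -6·p·q + 3·p + 2·q], [-4·p·q - q - 1, -2·p^2 - p + 1]].
At the point, J = [[-31.0000, 20.5000], [10.0000, -14.0000]] (det J = 229.0000).
Solving J·Δ = −F gives Δ = (-1.7980, -0.4629).

(-1.7980, -0.4629)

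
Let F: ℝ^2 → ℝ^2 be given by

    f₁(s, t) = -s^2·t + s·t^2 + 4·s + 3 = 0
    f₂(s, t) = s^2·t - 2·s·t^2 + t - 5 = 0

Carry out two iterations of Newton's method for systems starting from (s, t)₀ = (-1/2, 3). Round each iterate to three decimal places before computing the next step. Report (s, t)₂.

At (-1/2, 3): F = (-4.250, 7.750).
Jacobian J = [[-2·s·t + t^2 + 4, -s^2 + 2·s·t], [2·s·t - 2·t^2, s^2 - 4·s·t + 1]].
At the point, J = [[16.000, -3.250], [-21.000, 7.250]] (det J = 47.750).
Solving J·Δ = −F gives Δ = (0.118, -0.728).
Then the next iterate is (s, t)₁ = (-0.382, 2.272).
Round to (-0.382, 2.272) and repeat: F = (-0.83142, 1.54730), J = [[10.89779, -1.88173], [-12.05978, 4.61754]].
Δ = (0.034, -0.247), so (s, t)₂ = (-0.348, 2.025).

(-0.348, 2.025)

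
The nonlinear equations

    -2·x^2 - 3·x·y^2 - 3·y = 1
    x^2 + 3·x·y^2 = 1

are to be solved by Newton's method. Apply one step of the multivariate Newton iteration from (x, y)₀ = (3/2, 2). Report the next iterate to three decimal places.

(-12.583, 12.667)

At (3/2, 2): F = (-29.500, 19.250).
Jacobian J = [[-4·x - 3·y^2, -6·x·y - 3], [2·x + 3·y^2, 6·x·y]].
At the point, J = [[-18.000, -21.000], [15.000, 18.000]] (det J = -9.000).
Solving J·Δ = −F gives Δ = (-14.083, 10.667).
Then the next iterate is (x, y)₁ = (-12.583, 12.667).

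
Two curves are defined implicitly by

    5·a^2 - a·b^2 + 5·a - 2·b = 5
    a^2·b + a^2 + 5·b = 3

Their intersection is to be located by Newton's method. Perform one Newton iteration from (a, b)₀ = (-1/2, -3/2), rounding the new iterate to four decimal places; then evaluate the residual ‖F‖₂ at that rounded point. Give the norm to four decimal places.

At (-1/2, -3/2): F = (-2.1250, -10.6250).
Jacobian J = [[10·a - b^2 + 5, -2·a·b - 2], [2·a·b + 2·a, a^2 + 5]].
At the point, J = [[-2.2500, -3.5000], [0.5000, 5.2500]] (det J = -10.0625).
Solving J·Δ = −F gives Δ = (-4.8043, 2.4814).
Then the next iterate is (a, b)₁ = (-5.3043, 0.9814).
Re-evaluating at (-5.3043, 0.9814): F = (112.302508, 57.654875), so ‖F‖₂ = 126.2376.

126.2376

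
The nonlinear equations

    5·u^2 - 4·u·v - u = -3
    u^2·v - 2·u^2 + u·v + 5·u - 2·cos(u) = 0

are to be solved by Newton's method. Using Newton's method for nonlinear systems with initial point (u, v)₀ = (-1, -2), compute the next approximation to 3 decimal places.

At (-1, -2): F = (1.000, -8.08060).
Jacobian J = [[10·u - 4·v - 1, -4·u], [2·u·v - 4·u + v + 2·sin(u) + 5, u^2 + u]].
At the point, J = [[-3.000, 4.000], [9.31706, 0.000]] (det J = -37.26823).
Solving J·Δ = −F gives Δ = (0.867, 0.400).
Then the next iterate is (u, v)₁ = (-0.133, -1.600).

(-0.133, -1.600)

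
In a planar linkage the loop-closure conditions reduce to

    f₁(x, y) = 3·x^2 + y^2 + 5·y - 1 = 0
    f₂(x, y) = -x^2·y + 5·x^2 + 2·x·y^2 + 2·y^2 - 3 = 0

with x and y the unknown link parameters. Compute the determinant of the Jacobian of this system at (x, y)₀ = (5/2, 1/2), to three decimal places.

J = [[6·x, 2·y + 5], [-2·x·y + 10·x + 2·y^2, -x^2 + 4·x·y + 4·y]].
At the point, J = [[15.000, 6.000], [23.000, 0.750]].
det J = -126.750.

-126.750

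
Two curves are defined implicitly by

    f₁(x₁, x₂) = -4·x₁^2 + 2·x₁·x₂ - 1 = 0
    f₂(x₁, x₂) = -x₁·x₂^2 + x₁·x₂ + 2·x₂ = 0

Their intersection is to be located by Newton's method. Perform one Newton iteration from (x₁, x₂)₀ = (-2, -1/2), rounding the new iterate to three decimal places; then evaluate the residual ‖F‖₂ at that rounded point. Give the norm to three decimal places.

3.984

At (-2, -1/2): F = (-15.000, 0.500).
Jacobian J = [[-8·x₁ + 2·x₂, 2·x₁], [-x₂^2 + x₂, -2·x₁·x₂ + x₁ + 2]].
At the point, J = [[15.000, -4.000], [-0.750, -2.000]] (det J = -33.000).
Solving J·Δ = −F gives Δ = (0.970, -0.114).
Then the next iterate is (x₁, x₂)₁ = (-1.030, -0.614).
Re-evaluating at (-1.030, -0.614): F = (-3.97876, -0.20727), so ‖F‖₂ = 3.984.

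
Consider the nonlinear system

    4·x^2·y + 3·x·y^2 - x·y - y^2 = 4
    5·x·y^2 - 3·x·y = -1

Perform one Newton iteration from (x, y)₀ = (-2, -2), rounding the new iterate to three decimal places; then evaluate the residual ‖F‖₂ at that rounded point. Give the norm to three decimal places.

25.727

At (-2, -2): F = (-68.000, -51.000).
Jacobian J = [[8·x·y + 3·y^2 - y, 4·x^2 + 6·x·y - x - 2·y], [5·y^2 - 3·y, 10·x·y - 3·x]].
At the point, J = [[46.000, 46.000], [26.000, 46.000]] (det J = 920.000).
Solving J·Δ = −F gives Δ = (0.850, 0.628).
Then the next iterate is (x, y)₁ = (-1.150, -1.372).
Re-evaluating at (-1.150, -1.372): F = (-21.21229, -14.55711), so ‖F‖₂ = 25.727.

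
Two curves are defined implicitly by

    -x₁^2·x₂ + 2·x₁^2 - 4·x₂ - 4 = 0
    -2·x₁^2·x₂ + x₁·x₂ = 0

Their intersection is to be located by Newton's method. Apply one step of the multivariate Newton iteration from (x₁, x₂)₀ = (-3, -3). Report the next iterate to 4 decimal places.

At (-3, -3): F = (53.0000, 63.0000).
Jacobian J = [[-2·x₁·x₂ + 4·x₁, -x₁^2 - 4], [-4·x₁·x₂ + x₂, -2·x₁^2 + x₁]].
At the point, J = [[-30.0000, -13.0000], [-39.0000, -21.0000]] (det J = 123.0000).
Solving J·Δ = −F gives Δ = (2.3902, -1.4390).
Then the next iterate is (x₁, x₂)₁ = (-0.6098, -4.4390).

(-0.6098, -4.4390)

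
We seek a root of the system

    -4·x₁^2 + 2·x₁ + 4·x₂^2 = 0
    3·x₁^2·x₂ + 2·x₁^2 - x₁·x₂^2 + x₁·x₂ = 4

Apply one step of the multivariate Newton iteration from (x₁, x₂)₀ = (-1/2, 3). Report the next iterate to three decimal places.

At (-1/2, 3): F = (34.000, 1.750).
Jacobian J = [[-8·x₁ + 2, 8·x₂], [6·x₁·x₂ + 4·x₁ - x₂^2 + x₂, 3·x₁^2 - 2·x₁·x₂ + x₁]].
At the point, J = [[6.000, 24.000], [-17.000, 3.250]] (det J = 427.500).
Solving J·Δ = −F gives Δ = (-0.160, -1.377).
Then the next iterate is (x₁, x₂)₁ = (-0.660, 1.623).

(-0.660, 1.623)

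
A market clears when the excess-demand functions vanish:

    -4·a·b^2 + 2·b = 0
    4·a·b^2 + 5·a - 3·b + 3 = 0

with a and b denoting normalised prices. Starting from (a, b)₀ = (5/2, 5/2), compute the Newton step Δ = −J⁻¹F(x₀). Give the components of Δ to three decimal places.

(-2.572, 0.142)

At (5/2, 5/2): F = (-57.500, 70.500).
Jacobian J = [[-4·b^2, -8·a·b + 2], [4·b^2 + 5, 8·a·b - 3]].
At the point, J = [[-25.000, -48.000], [30.000, 47.000]] (det J = 265.000).
Solving J·Δ = −F gives Δ = (-2.572, 0.142).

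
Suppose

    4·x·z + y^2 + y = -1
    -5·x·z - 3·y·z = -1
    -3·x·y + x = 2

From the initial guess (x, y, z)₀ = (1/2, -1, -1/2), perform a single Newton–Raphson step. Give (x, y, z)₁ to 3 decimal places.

At (1/2, -1, -1/2): F = (0.000, 0.750, 0.000).
Jacobian J = [[4·z, 2·y + 1, 4·x], [-5·z, -3·z, -5·x - 3·y], [-3·y + 1, -3·x, 0]].
At the point, J = [[-2.000, -1.000, 2.000], [2.500, 1.500, 0.500], [4.000, -1.500, 0.000]] (det J = -23.000).
Solving J·Δ = −F gives Δ = (-0.098, -0.261, -0.228).
Then the next iterate is (x, y, z)₁ = (0.402, -1.261, -0.728).

(0.402, -1.261, -0.728)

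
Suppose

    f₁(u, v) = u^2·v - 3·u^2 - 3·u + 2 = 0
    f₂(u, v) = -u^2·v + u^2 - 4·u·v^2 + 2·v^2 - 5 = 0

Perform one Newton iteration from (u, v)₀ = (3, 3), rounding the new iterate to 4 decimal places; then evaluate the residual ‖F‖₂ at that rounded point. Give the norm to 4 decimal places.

11.3262

At (3, 3): F = (-7.0000, -113.0000).
Jacobian J = [[2·u·v - 6·u - 3, u^2], [-2·u·v + 2·u - 4·v^2, -u^2 - 8·u·v + 4·v]].
At the point, J = [[-3.0000, 9.0000], [-48.0000, -69.0000]] (det J = 639.0000).
Solving J·Δ = −F gives Δ = (-2.3474, -0.0047).
Then the next iterate is (u, v)₁ = (0.6526, 2.9953).
Re-evaluating at (0.6526, 2.9953): F = (0.040198, -11.326172), so ‖F‖₂ = 11.3262.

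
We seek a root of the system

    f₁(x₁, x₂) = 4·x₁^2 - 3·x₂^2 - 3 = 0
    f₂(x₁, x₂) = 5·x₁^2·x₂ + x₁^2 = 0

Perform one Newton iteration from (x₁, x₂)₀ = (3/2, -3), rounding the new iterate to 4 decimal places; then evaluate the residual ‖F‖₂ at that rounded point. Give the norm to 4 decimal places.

10.3753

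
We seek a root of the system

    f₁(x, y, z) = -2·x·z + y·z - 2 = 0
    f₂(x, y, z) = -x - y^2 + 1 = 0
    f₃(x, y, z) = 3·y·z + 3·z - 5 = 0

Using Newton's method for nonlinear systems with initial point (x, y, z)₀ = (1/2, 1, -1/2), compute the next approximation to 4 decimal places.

(2.0000, 0.0000, 0.5833)

At (1/2, 1, -1/2): F = (-2.0000, -0.5000, -8.0000).
Jacobian J = [[-2·z, z, -2·x + y], [-1, -2·y, 0], [0, 3·z, 3·y + 3]].
At the point, J = [[1.0000, -0.5000, 0.0000], [-1.0000, -2.0000, 0.0000], [0.0000, -1.5000, 6.0000]] (det J = -15.0000).
Solving J·Δ = −F gives Δ = (1.5000, -1.0000, 1.0833).
Then the next iterate is (x, y, z)₁ = (2.0000, 0.0000, 0.5833).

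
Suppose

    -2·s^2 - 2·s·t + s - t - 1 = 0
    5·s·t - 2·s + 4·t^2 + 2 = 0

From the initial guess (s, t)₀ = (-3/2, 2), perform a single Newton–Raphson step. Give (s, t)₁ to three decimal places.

(2.447, -2.421)

At (-3/2, 2): F = (-3.000, 6.000).
Jacobian J = [[-4·s - 2·t + 1, -2·s - 1], [5·t - 2, 5·s + 8·t]].
At the point, J = [[3.000, 2.000], [8.000, 8.500]] (det J = 9.500).
Solving J·Δ = −F gives Δ = (3.947, -4.421).
Then the next iterate is (s, t)₁ = (2.447, -2.421).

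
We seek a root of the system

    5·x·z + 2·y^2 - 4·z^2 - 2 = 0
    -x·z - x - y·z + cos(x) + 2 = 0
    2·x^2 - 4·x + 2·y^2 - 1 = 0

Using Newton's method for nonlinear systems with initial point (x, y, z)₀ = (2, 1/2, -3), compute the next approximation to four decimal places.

(2.4610, -0.1720, -0.7718)

At (2, 1/2, -3): F = (-67.5000, 7.083853, -0.5000).
Jacobian J = [[5·z, 4·y, 5·x - 8·z], [-z - sin(x) - 1, -z, -x - y], [4·x - 4, 4·y, 0]].
At the point, J = [[-15.0000, 2.0000, 34.0000], [1.090703, 3.0000, -2.5000], [4.0000, 2.0000, 0.0000]] (det J = -428.832225).
Solving J·Δ = −F gives Δ = (0.4610, -0.6720, 2.2282).
Then the next iterate is (x, y, z)₁ = (2.4610, -0.1720, -0.7718).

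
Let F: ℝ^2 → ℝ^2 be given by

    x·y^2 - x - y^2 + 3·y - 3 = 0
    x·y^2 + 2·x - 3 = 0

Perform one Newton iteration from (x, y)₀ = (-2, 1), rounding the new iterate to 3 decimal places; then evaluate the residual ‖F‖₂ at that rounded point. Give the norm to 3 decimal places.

At (-2, 1): F = (-1.000, -9.000).
Jacobian J = [[y^2 - 1, 2·x·y - 2·y + 3], [y^2 + 2, 2·x·y]].
At the point, J = [[0.000, -3.000], [3.000, -4.000]] (det J = 9.000).
Solving J·Δ = −F gives Δ = (2.556, -0.333).
Then the next iterate is (x, y)₁ = (0.556, 0.667).
Re-evaluating at (0.556, 0.667): F = (-1.75253, -1.64064), so ‖F‖₂ = 2.401.

2.401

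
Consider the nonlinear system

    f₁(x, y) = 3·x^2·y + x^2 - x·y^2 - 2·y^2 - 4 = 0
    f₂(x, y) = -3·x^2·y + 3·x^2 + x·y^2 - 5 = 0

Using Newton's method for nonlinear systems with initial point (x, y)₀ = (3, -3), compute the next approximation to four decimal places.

(2.0424, -1.8348)

At (3, -3): F = (-121.0000, 130.0000).
Jacobian J = [[6·x·y + 2·x - y^2, 3·x^2 - 2·x·y - 4·y], [-6·x·y + 6·x + y^2, -3·x^2 + 2·x·y]].
At the point, J = [[-57.0000, 57.0000], [81.0000, -45.0000]] (det J = -2052.0000).
Solving J·Δ = −F gives Δ = (-0.9576, 1.1652).
Then the next iterate is (x, y)₁ = (2.0424, -1.8348).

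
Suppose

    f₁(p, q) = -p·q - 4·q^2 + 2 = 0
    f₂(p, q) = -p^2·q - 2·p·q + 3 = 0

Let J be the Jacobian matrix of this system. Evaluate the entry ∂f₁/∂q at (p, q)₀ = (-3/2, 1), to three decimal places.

∂f₁/∂q = -p - 8·q.
At (-3/2, 1) this is -6.500.

-6.500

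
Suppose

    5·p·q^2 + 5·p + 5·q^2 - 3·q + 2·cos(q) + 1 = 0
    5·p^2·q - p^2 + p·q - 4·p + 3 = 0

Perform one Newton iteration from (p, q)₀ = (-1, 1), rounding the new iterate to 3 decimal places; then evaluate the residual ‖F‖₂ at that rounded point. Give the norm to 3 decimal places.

157.635

At (-1, 1): F = (-5.91940, 10.000).
Jacobian J = [[5·q^2 + 5, 10·p·q + 10·q - 2·sin(q) - 3], [10·p·q - 2·p + q - 4, 5·p^2 + p]].
At the point, J = [[10.000, -4.68294], [-11.000, 4.000]] (det J = -11.51236).
Solving J·Δ = −F gives Δ = (2.011, 3.030).
Then the next iterate is (p, q)₁ = (1.011, 4.030).
Re-evaluating at (1.011, 4.030): F = (156.00595, 22.60395), so ‖F‖₂ = 157.635.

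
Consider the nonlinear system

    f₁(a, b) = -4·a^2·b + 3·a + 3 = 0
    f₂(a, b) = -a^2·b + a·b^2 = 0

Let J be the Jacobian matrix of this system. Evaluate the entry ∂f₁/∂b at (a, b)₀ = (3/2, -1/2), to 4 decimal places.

-9.0000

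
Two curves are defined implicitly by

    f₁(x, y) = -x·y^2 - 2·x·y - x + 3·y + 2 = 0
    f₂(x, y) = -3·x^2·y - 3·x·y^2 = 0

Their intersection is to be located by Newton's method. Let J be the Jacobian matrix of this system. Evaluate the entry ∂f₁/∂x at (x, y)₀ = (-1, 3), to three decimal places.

-16.000

∂f₁/∂x = -y^2 - 2·y - 1.
At (-1, 3) this is -16.000.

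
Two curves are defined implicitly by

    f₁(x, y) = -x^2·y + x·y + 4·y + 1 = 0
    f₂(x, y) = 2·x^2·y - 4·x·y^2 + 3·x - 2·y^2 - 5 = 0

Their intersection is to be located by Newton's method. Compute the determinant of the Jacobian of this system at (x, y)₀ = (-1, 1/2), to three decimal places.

6.000

J = [[-2·x·y + y, -x^2 + x + 4], [4·x·y - 4·y^2 + 3, 2·x^2 - 8·x·y - 4·y]].
At the point, J = [[1.500, 2.000], [0.000, 4.000]].
det J = 6.000.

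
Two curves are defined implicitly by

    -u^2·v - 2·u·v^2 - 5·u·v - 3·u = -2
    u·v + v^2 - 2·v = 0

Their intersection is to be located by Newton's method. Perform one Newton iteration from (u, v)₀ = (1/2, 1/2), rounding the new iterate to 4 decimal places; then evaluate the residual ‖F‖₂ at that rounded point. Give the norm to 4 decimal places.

0.7913

At (1/2, 1/2): F = (-1.1250, -0.5000).
Jacobian J = [[-2·u·v - 2·v^2 - 5·v - 3, -u^2 - 4·u·v - 5·u], [v, u + 2·v - 2]].
At the point, J = [[-6.5000, -3.7500], [0.5000, -0.5000]] (det J = 5.1250).
Solving J·Δ = −F gives Δ = (0.2561, -0.7439).
Then the next iterate is (u, v)₁ = (0.7561, -0.2439).
Re-evaluating at (0.7561, -0.2439): F = (0.703242, 0.362874), so ‖F‖₂ = 0.7913.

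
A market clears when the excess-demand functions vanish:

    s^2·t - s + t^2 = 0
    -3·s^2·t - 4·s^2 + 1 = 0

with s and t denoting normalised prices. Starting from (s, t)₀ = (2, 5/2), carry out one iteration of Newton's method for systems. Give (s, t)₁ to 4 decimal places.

At (2, 5/2): F = (14.2500, -45.0000).
Jacobian J = [[2·s·t - 1, s^2 + 2·t], [-6·s·t - 8·s, -3·s^2]].
At the point, J = [[9.0000, 9.0000], [-46.0000, -12.0000]] (det J = 306.0000).
Solving J·Δ = −F gives Δ = (-0.7647, -0.8186).
Then the next iterate is (s, t)₁ = (1.2353, 1.6814).

(1.2353, 1.6814)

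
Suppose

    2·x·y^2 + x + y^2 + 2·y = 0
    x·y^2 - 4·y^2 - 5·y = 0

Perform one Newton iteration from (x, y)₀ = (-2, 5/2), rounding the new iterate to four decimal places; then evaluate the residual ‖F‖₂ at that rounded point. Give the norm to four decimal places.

At (-2, 5/2): F = (-15.7500, -50.0000).
Jacobian J = [[2·y^2 + 1, 4·x·y + 2·y + 2], [y^2, 2·x·y - 8·y - 5]].
At the point, J = [[13.5000, -13.0000], [6.2500, -35.0000]] (det J = -391.2500).
Solving J·Δ = −F gives Δ = (-0.2524, -1.4736).
Then the next iterate is (x, y)₁ = (-2.2524, 1.0264).
Re-evaluating at (-2.2524, 1.0264): F = (-3.891896, -11.718884), so ‖F‖₂ = 12.3482.

12.3482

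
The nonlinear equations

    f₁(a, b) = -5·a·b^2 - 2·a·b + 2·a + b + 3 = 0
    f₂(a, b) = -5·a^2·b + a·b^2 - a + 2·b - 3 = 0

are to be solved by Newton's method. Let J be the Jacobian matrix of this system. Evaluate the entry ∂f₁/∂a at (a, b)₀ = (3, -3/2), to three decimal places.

-6.250

∂f₁/∂a = -5·b^2 - 2·b + 2.
At (3, -3/2) this is -6.250.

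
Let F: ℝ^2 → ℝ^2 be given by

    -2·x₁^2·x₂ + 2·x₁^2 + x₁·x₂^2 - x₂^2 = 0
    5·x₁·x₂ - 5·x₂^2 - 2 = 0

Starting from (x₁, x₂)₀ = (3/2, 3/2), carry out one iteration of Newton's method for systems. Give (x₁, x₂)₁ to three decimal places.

(1.413, 1.147)

At (3/2, 3/2): F = (-1.125, -2.000).
Jacobian J = [[-4·x₁·x₂ + 4·x₁ + x₂^2, -2·x₁^2 + 2·x₁·x₂ - 2·x₂], [5·x₂, 5·x₁ - 10·x₂]].
At the point, J = [[-0.750, -3.000], [7.500, -7.500]] (det J = 28.125).
Solving J·Δ = −F gives Δ = (-0.087, -0.353).
Then the next iterate is (x₁, x₂)₁ = (1.413, 1.147).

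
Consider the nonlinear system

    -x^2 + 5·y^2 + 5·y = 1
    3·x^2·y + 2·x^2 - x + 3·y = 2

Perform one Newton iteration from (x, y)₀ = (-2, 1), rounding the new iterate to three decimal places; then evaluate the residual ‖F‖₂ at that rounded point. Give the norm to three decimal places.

At (-2, 1): F = (5.000, 23.000).
Jacobian J = [[-2·x, 10·y + 5], [6·x·y + 4·x - 1, 3·x^2 + 3]].
At the point, J = [[4.000, 15.000], [-21.000, 15.000]] (det J = 375.000).
Solving J·Δ = −F gives Δ = (0.720, -0.525).
Then the next iterate is (x, y)₁ = (-1.280, 0.475).
Re-evaluating at (-1.280, 0.475): F = (0.86473, 6.31652), so ‖F‖₂ = 6.375.

6.375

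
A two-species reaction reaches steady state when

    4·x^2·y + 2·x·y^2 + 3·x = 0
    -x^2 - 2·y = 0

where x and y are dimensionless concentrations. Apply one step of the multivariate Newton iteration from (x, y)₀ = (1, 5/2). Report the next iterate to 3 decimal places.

(1.767, -1.267)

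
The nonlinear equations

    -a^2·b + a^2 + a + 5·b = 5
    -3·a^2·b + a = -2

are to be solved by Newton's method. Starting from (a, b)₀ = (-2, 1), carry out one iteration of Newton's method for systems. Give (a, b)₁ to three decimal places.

At (-2, 1): F = (-2.000, -12.000).
Jacobian J = [[-2·a·b + 2·a + 1, -a^2 + 5], [-6·a·b + 1, -3·a^2]].
At the point, J = [[1.000, 1.000], [13.000, -12.000]] (det J = -25.000).
Solving J·Δ = −F gives Δ = (1.440, 0.560).
Then the next iterate is (a, b)₁ = (-0.560, 1.560).

(-0.560, 1.560)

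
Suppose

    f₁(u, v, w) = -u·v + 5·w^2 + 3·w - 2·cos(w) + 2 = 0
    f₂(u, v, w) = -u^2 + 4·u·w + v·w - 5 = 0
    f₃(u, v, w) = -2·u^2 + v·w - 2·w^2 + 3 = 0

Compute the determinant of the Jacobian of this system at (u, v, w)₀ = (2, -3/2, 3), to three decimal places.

J = [[-v, -u, 10·w + 2·sin(w) + 3], [-2·u + 4·w, w, 4·u + v], [-4·u, w, v - 4·w]].
At the point, J = [[1.500, -2.000, 33.28224], [8.000, 3.000, 6.500], [-8.000, 3.000, -13.500]].
det J = 1395.548.

1395.548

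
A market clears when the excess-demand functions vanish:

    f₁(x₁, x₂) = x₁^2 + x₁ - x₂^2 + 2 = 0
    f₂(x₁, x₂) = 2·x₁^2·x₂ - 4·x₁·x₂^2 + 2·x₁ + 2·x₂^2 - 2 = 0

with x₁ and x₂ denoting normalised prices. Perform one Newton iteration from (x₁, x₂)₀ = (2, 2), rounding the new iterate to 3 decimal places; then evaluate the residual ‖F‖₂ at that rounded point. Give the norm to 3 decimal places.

1.621

At (2, 2): F = (4.000, -6.000).
Jacobian J = [[2·x₁ + 1, -2·x₂], [4·x₁·x₂ - 4·x₂^2 + 2, 2·x₁^2 - 8·x₁·x₂ + 4·x₂]].
At the point, J = [[5.000, -4.000], [2.000, -16.000]] (det J = -72.000).
Solving J·Δ = −F gives Δ = (-1.222, -0.528).
Then the next iterate is (x₁, x₂)₁ = (0.778, 1.472).
Re-evaluating at (0.778, 1.472): F = (1.21650, -1.07151), so ‖F‖₂ = 1.621.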